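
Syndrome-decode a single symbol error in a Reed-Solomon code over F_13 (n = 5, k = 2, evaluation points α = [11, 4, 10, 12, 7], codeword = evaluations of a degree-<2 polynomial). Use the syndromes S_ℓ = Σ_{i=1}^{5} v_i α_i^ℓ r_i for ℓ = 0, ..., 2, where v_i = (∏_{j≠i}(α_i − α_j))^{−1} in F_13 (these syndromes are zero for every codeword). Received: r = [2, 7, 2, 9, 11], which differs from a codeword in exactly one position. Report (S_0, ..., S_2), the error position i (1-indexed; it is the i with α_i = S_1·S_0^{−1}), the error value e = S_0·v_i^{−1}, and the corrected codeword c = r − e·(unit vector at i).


S = (5, 3, 7), error at position 1, error magnitude e = 3, c = [12, 7, 2, 9, 11].

Step 1: column multipliers v_i = (∏_{j≠i}(α_i − α_j))^{−1} mod 13.
  i = 1 (α = 11): (11−4)(11−10)(11−12)(11−7) = 7·1·(−1)·4 = −28 ≡ 11, so v_1 = 11^{−1} = 6 (mod 13).
  i = 2 (α = 4): (4−11)(4−10)(4−12)(4−7) = (−7)·(−6)·(−8)·(−3) = 1008 ≡ 7, so v_2 = 7^{−1} = 2 (mod 13).
  i = 3 (α = 10): (10−11)(10−4)(10−12)(10−7) = (−1)·6·(−2)·3 = 36 ≡ 10, so v_3 = 10^{−1} = 4 (mod 13).
  i = 4 (α = 12): (12−11)(12−4)(12−10)(12−7) = 1·8·2·5 = 80 ≡ 2, so v_4 = 2^{−1} = 7 (mod 13).
  i = 5 (α = 7): (7−11)(7−4)(7−10)(7−12) = (−4)·3·(−3)·(−5) = −180 ≡ 2, so v_5 = 2^{−1} = 7 (mod 13).
  v = [6, 2, 4, 7, 7].
Step 2: syndromes of r = [2, 7, 2, 9, 11] (all sums mod 13).
  S_0 = Σ v_i r_i = 6·2 + 2·7 + 4·2 + 7·9 + 7·11 = 174 ≡ 5.
  S_1 = Σ v_i α_i r_i = 6·11·2 + 2·4·7 + 4·10·2 + 7·12·9 + 7·7·11 = 1563 ≡ 3.
  α_i^2 mod 13 = [4, 3, 9, 1, 10].
  S_2 = Σ v_i α_i^2 r_i = 6·4·2 + 2·3·7 + 4·9·2 + 7·1·9 + 7·10·11 = 995 ≡ 7.
  S = (5, 3, 7) ≠ 0, so r is not a codeword (an error is present).
Step 3: locate the error. For a single error e at position i, S_ℓ = v_i·e·α_i^ℓ, so α_err = S_1/S_0.
  S_0^{−1} = 5^{−1} = 8 (mod 13), so α_err = 3·8 = 24 ≡ 11 = α_1. Error position i = 1.
  Consistency check: S_2/S_1 = 7·9 = 63 ≡ 11 = α_err ✓ (single-error assumption holds).
Step 4: error magnitude e = S_0/v_1 = S_0·∏_{j≠1}(α_1 − α_j) = 5·11 = 55 ≡ 3 (mod 13).
Step 5: correct position 1: c_1 = r_1 − e = 2 − 3 ≡ 12 (mod 13). Hence c = [12, 7, 2, 9, 11].
  Check: interpolating c through the α_i gives m(x) = 6 + 10·x (degree < 2) with m(α_i) = c_i for every i, so c is indeed a codeword.


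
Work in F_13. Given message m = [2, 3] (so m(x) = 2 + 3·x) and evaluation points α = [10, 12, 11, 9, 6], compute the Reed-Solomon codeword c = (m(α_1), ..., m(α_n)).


c = [6, 12, 9, 3, 7]

Message polynomial: m(x) = 2 + 3·x (mod 13).
For each evaluation point α_i, compute m(α_i) mod 13:
  α_1 = 10: Horner steps 3 → 6, so m(10) = 6.
  α_2 = 12: Horner steps 3 → 12, so m(12) = 12.
  α_3 = 11: Horner steps 3 → 9, so m(11) = 9.
  α_4 = 9: Horner steps 3 → 3, so m(9) = 3.
  α_5 = 6: Horner steps 3 → 7, so m(6) = 7.
Codeword c = [6, 12, 9, 3, 7] ∈ F_13^5.


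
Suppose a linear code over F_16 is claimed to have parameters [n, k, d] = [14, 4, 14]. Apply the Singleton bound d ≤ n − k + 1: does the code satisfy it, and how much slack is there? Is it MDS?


Singleton RHS = n − k + 1 = 11, slack = -3, bound violated (no such code; not MDS).

Singleton bound: d ≤ n − k + 1.
Here n = 14, k = 4, so n − k + 1 = 11.
Given d = 14, check d ≤ 11: NO.
Slack = (n − k + 1) − d = -3.
The slack is negative: d = 14 exceeds n − k + 1 = 11 by 3, so the Singleton bound is violated and no linear [14, 4, 14]_16 code can exist. In particular it is not MDS (MDS requires d = n − k + 1 exactly).
Description: the claimed parameters are [14, 4, 14]_16; such a code would be impossible (violates the Singleton bound).


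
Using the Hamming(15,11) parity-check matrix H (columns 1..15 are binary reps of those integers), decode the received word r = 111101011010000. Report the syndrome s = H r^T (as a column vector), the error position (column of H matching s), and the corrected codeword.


s = (1, 0, 0, 0)^T, error position = 8, corrected codeword c = 111101001010000

Compute s = H r^T mod 2 one row at a time:
  s_1 = 1 + 1 + 0 + 1 + 0 + 0 + 0 + 0 = 3 ≡ 1 (mod 2).
  s_2 = 1 + 0 + 1 + 0 + 0 + 0 + 0 + 0 = 2 ≡ 0 (mod 2).
  s_3 = 1 + 1 + 1 + 0 + 0 + 1 + 0 + 0 = 4 ≡ 0 (mod 2).
  s_4 = 1 + 1 + 0 + 0 + 1 + 1 + 0 + 0 = 4 ≡ 0 (mod 2).
s = (1, 0, 0, 0)^T — this equals column 8 of H (binary 1000), so error is at position 8.
Correct: flip bit 8 of r = 111101011010000 to get c = 111101001010000.


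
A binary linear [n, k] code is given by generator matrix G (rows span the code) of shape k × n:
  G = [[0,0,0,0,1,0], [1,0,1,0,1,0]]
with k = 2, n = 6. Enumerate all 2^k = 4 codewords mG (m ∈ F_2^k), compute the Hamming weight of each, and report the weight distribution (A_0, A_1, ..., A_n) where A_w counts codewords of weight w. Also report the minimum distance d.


Weight distribution: A_0 = 1, A_1 = 1, A_2 = 1, A_3 = 1. Minimum distance d = 1.

Enumerate all 2^2 = 4 messages m ∈ F_2^2.
For each, compute codeword c = mG in F_2^6, then tally its weight.
  m = 00 → c = 000000, weight = 0.
  m = 10 → c = 000010, weight = 1.
  m = 01 → c = 101010, weight = 3.
  m = 11 → c = 101000, weight = 2.
Tally weights:
  weight 0: 1 codewords.
  weight 1: 1 codewords.
  weight 2: 1 codewords.
  weight 3: 1 codewords.
Minimum distance d = smallest w > 0 with A_w > 0 = 1.
Sanity: Σ A_w = 4 = 2^2 = 4 ✓.


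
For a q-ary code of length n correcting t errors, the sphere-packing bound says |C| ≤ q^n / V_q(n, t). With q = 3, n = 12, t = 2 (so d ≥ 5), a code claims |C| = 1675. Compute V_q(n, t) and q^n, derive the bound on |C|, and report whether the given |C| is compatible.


V_q(n, t) = 289, q^n = 531441, Hamming bound = 1838, |C| = 1675 ≤ bound (satisfied).

Step 1: Compute V_q(n, t) = Σ_{j=0}^2 C(n, j) (q−1)^j.
  j = 0: C(12,0)·(2)^0 = 1·1 = 1.
  j = 1: C(12,1)·(2)^1 = 12·2 = 24.
  j = 2: C(12,2)·(2)^2 = 66·4 = 264.
  V_q(n, t) = 1 + 24 + 264 = 289.
Step 2: q^n = 3^12 = 531441.
Step 3: Hamming bound ⌊q^n / V_q(n,t)⌋ = ⌊531441/289⌋ = 1838.
Step 4: Compare |C| = 1675 to 1838: satisfied.
The claimed |C| lies below the Hamming bound.


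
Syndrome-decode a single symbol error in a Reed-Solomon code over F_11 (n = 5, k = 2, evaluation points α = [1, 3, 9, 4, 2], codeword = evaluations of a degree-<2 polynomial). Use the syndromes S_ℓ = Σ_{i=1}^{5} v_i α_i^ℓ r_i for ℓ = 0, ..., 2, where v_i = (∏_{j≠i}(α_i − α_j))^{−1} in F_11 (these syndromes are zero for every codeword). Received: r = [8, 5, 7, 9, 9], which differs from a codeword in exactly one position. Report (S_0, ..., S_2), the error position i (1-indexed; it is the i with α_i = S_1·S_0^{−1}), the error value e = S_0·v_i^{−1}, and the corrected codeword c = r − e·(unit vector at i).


S = (1, 2, 4), error at position 5, error magnitude e = 8, c = [8, 5, 7, 9, 1].

Step 1: column multipliers v_i = (∏_{j≠i}(α_i − α_j))^{−1} mod 11.
  i = 1 (α = 1): (1−3)(1−9)(1−4)(1−2) = (−2)·(−8)·(−3)·(−1) = 48 ≡ 4, so v_1 = 4^{−1} = 3 (mod 11).
  i = 2 (α = 3): (3−1)(3−9)(3−4)(3−2) = 2·(−6)·(−1)·1 = 12 ≡ 1, so v_2 = 1^{−1} = 1 (mod 11).
  i = 3 (α = 9): (9−1)(9−3)(9−4)(9−2) = 8·6·5·7 = 1680 ≡ 8, so v_3 = 8^{−1} = 7 (mod 11).
  i = 4 (α = 4): (4−1)(4−3)(4−9)(4−2) = 3·1·(−5)·2 = −30 ≡ 3, so v_4 = 3^{−1} = 4 (mod 11).
  i = 5 (α = 2): (2−1)(2−3)(2−9)(2−4) = 1·(−1)·(−7)·(−2) = −14 ≡ 8, so v_5 = 8^{−1} = 7 (mod 11).
  v = [3, 1, 7, 4, 7].
Step 2: syndromes of r = [8, 5, 7, 9, 9] (all sums mod 11).
  S_0 = Σ v_i r_i = 3·8 + 1·5 + 7·7 + 4·9 + 7·9 = 177 ≡ 1.
  S_1 = Σ v_i α_i r_i = 3·1·8 + 1·3·5 + 7·9·7 + 4·4·9 + 7·2·9 = 750 ≡ 2.
  α_i^2 mod 11 = [1, 9, 4, 5, 4].
  S_2 = Σ v_i α_i^2 r_i = 3·1·8 + 1·9·5 + 7·4·7 + 4·5·9 + 7·4·9 = 697 ≡ 4.
  S = (1, 2, 4) ≠ 0, so r is not a codeword (an error is present).
Step 3: locate the error. For a single error e at position i, S_ℓ = v_i·e·α_i^ℓ, so α_err = S_1/S_0.
  S_0^{−1} = 1^{−1} = 1 (mod 11), so α_err = 2·1 = 2 ≡ 2 = α_5. Error position i = 5.
  Consistency check: S_2/S_1 = 4·6 = 24 ≡ 2 = α_err ✓ (single-error assumption holds).
Step 4: error magnitude e = S_0/v_5 = S_0·∏_{j≠5}(α_5 − α_j) = 1·8 = 8 ≡ 8 (mod 11).
Step 5: correct position 5: c_5 = r_5 − e = 9 − 8 ≡ 1 (mod 11). Hence c = [8, 5, 7, 9, 1].
  Check: interpolating c through the α_i gives m(x) = 4 + 4·x (degree < 2) with m(α_i) = c_i for every i, so c is indeed a codeword.


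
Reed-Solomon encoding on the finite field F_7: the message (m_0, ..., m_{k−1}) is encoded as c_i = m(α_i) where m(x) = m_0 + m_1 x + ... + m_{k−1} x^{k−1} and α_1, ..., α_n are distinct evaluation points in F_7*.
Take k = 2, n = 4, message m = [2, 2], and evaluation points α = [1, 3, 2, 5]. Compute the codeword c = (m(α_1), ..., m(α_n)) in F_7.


c = [4, 1, 6, 5]

Message polynomial: m(x) = 2 + 2·x (mod 7).
For each evaluation point α_i, compute m(α_i) mod 7:
  α_1 = 1: Horner steps 2 → 4, so m(1) = 4.
  α_2 = 3: Horner steps 2 → 1, so m(3) = 1.
  α_3 = 2: Horner steps 2 → 6, so m(2) = 6.
  α_4 = 5: Horner steps 2 → 5, so m(5) = 5.
Codeword c = [4, 1, 6, 5] ∈ F_7^4.


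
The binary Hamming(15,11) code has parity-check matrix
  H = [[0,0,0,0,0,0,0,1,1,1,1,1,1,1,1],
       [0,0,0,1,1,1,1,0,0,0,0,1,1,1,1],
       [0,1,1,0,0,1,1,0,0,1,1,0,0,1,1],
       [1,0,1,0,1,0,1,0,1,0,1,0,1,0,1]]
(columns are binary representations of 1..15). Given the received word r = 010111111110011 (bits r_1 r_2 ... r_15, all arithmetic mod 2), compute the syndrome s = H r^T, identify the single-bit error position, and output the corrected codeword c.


s = (0, 0, 1, 1)^T, error position = 3, corrected codeword c = 011111111110011

Compute s = H r^T mod 2 one row at a time:
  s_1 = 1 + 1 + 1 + 1 + 0 + 0 + 1 + 1 = 6 ≡ 0 (mod 2).
  s_2 = 1 + 1 + 1 + 1 + 0 + 0 + 1 + 1 = 6 ≡ 0 (mod 2).
  s_3 = 1 + 0 + 1 + 1 + 1 + 1 + 1 + 1 = 7 ≡ 1 (mod 2).
  s_4 = 0 + 0 + 1 + 1 + 1 + 1 + 0 + 1 = 5 ≡ 1 (mod 2).
s = (0, 0, 1, 1)^T — this equals column 3 of H (binary 0011), so error is at position 3.
Correct: flip bit 3 of r = 010111111110011 to get c = 011111111110011.


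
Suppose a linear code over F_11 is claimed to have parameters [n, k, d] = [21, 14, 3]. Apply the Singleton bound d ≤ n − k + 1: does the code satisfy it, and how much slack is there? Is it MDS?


Singleton RHS = n − k + 1 = 8, slack = 5, bound satisfied, not MDS.

Singleton bound: d ≤ n − k + 1.
Here n = 21, k = 14, so n − k + 1 = 8.
Given d = 3, check d ≤ 8: YES.
Slack = (n − k + 1) − d = 5.
The code is NOT MDS (slack = 5 > 0).
Description: the claimed parameters are [21, 14, 3]_11; such a code would be non-MDS.


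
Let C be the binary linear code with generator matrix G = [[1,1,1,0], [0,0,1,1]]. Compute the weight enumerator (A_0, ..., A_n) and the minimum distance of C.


Weight distribution: A_0 = 1, A_2 = 1, A_3 = 2. Minimum distance d = 2.

Enumerate all 2^2 = 4 messages m ∈ F_2^2.
For each, compute codeword c = mG in F_2^4, then tally its weight.
  m = 00 → c = 0000, weight = 0.
  m = 10 → c = 1110, weight = 3.
  m = 01 → c = 0011, weight = 2.
  m = 11 → c = 1101, weight = 3.
Tally weights:
  weight 0: 1 codewords.
  weight 2: 1 codewords.
  weight 3: 2 codewords.
Minimum distance d = smallest w > 0 with A_w > 0 = 2.
Sanity: Σ A_w = 4 = 2^2 = 4 ✓.


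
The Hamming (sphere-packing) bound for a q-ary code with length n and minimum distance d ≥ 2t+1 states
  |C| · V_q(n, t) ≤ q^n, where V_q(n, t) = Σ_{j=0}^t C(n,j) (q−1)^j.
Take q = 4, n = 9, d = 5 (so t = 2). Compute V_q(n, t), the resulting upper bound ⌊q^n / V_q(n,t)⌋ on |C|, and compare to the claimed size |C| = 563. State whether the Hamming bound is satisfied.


V_q(n, t) = 352, q^n = 262144, Hamming bound = 744, |C| = 563 ≤ bound (satisfied).

Step 1: Compute V_q(n, t) = Σ_{j=0}^2 C(n, j) (q−1)^j.
  j = 0: C(9,0)·(3)^0 = 1·1 = 1.
  j = 1: C(9,1)·(3)^1 = 9·3 = 27.
  j = 2: C(9,2)·(3)^2 = 36·9 = 324.
  V_q(n, t) = 1 + 27 + 324 = 352.
Step 2: q^n = 4^9 = 262144.
Step 3: Hamming bound ⌊q^n / V_q(n,t)⌋ = ⌊262144/352⌋ = 744.
Step 4: Compare |C| = 563 to 744: satisfied.
The claimed |C| lies below the Hamming bound.


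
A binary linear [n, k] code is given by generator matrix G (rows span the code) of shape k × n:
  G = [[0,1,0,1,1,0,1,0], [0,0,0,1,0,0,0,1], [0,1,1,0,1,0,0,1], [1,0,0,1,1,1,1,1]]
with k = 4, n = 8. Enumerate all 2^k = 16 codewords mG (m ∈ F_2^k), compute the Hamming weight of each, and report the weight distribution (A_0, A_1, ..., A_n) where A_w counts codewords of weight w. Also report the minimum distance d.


Weight distribution: A_0 = 1, A_2 = 2, A_4 = 9, A_6 = 4. Minimum distance d = 2.

Enumerate all 2^4 = 16 messages m ∈ F_2^4.
For each, compute codeword c = mG in F_2^8, then tally its weight.
  m = 0000 → c = 00000000, weight = 0.
  m = 1000 → c = 01011010, weight = 4.
  m = 0100 → c = 00010001, weight = 2.
  m = 1100 → c = 01001011, weight = 4.
  m = 0010 → c = 01101001, weight = 4.
  m = 1010 → c = 00110011, weight = 4.
  m = 0110 → c = 01111000, weight = 4.
  m = 1110 → c = 00100010, weight = 2.
  m = 0001 → c = 10011111, weight = 6.
  m = 1001 → c = 11000101, weight = 4.
  m = 0101 → c = 10001110, weight = 4.
  m = 1101 → c = 11010100, weight = 4.
  m = 0011 → c = 11110110, weight = 6.
  m = 1011 → c = 10101100, weight = 4.
  m = 0111 → c = 11100111, weight = 6.
  m = 1111 → c = 10111101, weight = 6.
Tally weights:
  weight 0: 1 codewords.
  weight 2: 2 codewords.
  weight 4: 9 codewords.
  weight 6: 4 codewords.
Minimum distance d = smallest w > 0 with A_w > 0 = 2.
Sanity: Σ A_w = 16 = 2^4 = 16 ✓.


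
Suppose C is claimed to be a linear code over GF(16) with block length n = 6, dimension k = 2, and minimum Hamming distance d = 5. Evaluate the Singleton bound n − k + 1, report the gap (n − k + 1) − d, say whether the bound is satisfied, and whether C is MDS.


Singleton RHS = n − k + 1 = 5, slack = 0, bound satisfied, MDS.

Singleton bound: d ≤ n − k + 1.
Here n = 6, k = 2, so n − k + 1 = 5.
Given d = 5, check d ≤ 5: YES.
Slack = (n − k + 1) − d = 0.
The code is MDS (slack = 0).
Description: the claimed parameters are [6, 2, 5]_16; such a code would be MDS (meets Singleton bound).


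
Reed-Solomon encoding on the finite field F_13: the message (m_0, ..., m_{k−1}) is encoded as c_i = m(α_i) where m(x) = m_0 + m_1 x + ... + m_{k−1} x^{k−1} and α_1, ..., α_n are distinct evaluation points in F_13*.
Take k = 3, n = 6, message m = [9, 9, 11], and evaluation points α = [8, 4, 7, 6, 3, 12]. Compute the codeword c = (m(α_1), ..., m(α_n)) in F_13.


c = [5, 0, 0, 4, 5, 11]

Message polynomial: m(x) = 9 + 9·x + 11·x^2 (mod 13).
For each evaluation point α_i, compute m(α_i) mod 13:
  α_1 = 8: Horner steps 11 → 6 → 5, so m(8) = 5.
  α_2 = 4: Horner steps 11 → 1 → 0, so m(4) = 0.
  α_3 = 7: Horner steps 11 → 8 → 0, so m(7) = 0.
  α_4 = 6: Horner steps 11 → 10 → 4, so m(6) = 4.
  α_5 = 3: Horner steps 11 → 3 → 5, so m(3) = 5.
  α_6 = 12: Horner steps 11 → 11 → 11, so m(12) = 11.
Codeword c = [5, 0, 0, 4, 5, 11] ∈ F_13^6.


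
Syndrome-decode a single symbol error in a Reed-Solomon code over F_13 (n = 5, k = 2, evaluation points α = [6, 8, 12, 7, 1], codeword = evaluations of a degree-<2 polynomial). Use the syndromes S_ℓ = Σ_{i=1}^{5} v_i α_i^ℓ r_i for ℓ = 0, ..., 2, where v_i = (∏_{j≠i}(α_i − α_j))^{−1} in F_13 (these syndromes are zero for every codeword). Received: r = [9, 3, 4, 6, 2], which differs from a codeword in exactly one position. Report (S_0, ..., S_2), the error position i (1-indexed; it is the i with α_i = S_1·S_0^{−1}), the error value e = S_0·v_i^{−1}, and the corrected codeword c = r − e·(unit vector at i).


S = (12, 12, 12), error at position 5, error magnitude e = 4, c = [9, 3, 4, 6, 11].

Step 1: column multipliers v_i = (∏_{j≠i}(α_i − α_j))^{−1} mod 13.
  i = 1 (α = 6): (6−8)(6−12)(6−7)(6−1) = (−2)·(−6)·(−1)·5 = −60 ≡ 5, so v_1 = 5^{−1} = 8 (mod 13).
  i = 2 (α = 8): (8−6)(8−12)(8−7)(8−1) = 2·(−4)·1·7 = −56 ≡ 9, so v_2 = 9^{−1} = 3 (mod 13).
  i = 3 (α = 12): (12−6)(12−8)(12−7)(12−1) = 6·4·5·11 = 1320 ≡ 7, so v_3 = 7^{−1} = 2 (mod 13).
  i = 4 (α = 7): (7−6)(7−8)(7−12)(7−1) = 1·(−1)·(−5)·6 = 30 ≡ 4, so v_4 = 4^{−1} = 10 (mod 13).
  i = 5 (α = 1): (1−6)(1−8)(1−12)(1−7) = (−5)·(−7)·(−11)·(−6) = 2310 ≡ 9, so v_5 = 9^{−1} = 3 (mod 13).
  v = [8, 3, 2, 10, 3].
Step 2: syndromes of r = [9, 3, 4, 6, 2] (all sums mod 13).
  S_0 = Σ v_i r_i = 8·9 + 3·3 + 2·4 + 10·6 + 3·2 = 155 ≡ 12.
  S_1 = Σ v_i α_i r_i = 8·6·9 + 3·8·3 + 2·12·4 + 10·7·6 + 3·1·2 = 1026 ≡ 12.
  α_i^2 mod 13 = [10, 12, 1, 10, 1].
  S_2 = Σ v_i α_i^2 r_i = 8·10·9 + 3·12·3 + 2·1·4 + 10·10·6 + 3·1·2 = 1442 ≡ 12.
  S = (12, 12, 12) ≠ 0, so r is not a codeword (an error is present).
Step 3: locate the error. For a single error e at position i, S_ℓ = v_i·e·α_i^ℓ, so α_err = S_1/S_0.
  S_0^{−1} = 12^{−1} = 12 (mod 13), so α_err = 12·12 = 144 ≡ 1 = α_5. Error position i = 5.
  Consistency check: S_2/S_1 = 12·12 = 144 ≡ 1 = α_err ✓ (single-error assumption holds).
Step 4: error magnitude e = S_0/v_5 = S_0·∏_{j≠5}(α_5 − α_j) = 12·9 = 108 ≡ 4 (mod 13).
Step 5: correct position 5: c_5 = r_5 − e = 2 − 4 ≡ 11 (mod 13). Hence c = [9, 3, 4, 6, 11].
  Check: interpolating c through the α_i gives m(x) = 1 + 10·x (degree < 2) with m(α_i) = c_i for every i, so c is indeed a codeword.


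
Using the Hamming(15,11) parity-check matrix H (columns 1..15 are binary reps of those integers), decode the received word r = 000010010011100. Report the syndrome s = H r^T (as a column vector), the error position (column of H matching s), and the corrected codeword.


s = (0, 1, 1, 1)^T, error position = 7, corrected codeword c = 000010110011100

Compute s = H r^T mod 2 one row at a time:
  s_1 = 1 + 0 + 0 + 1 + 1 + 1 + 0 + 0 = 4 ≡ 0 (mod 2).
  s_2 = 0 + 1 + 0 + 0 + 1 + 1 + 0 + 0 = 3 ≡ 1 (mod 2).
  s_3 = 0 + 0 + 0 + 0 + 0 + 1 + 0 + 0 = 1 ≡ 1 (mod 2).
  s_4 = 0 + 0 + 1 + 0 + 0 + 1 + 1 + 0 = 3 ≡ 1 (mod 2).
s = (0, 1, 1, 1)^T — this equals column 7 of H (binary 0111), so error is at position 7.
Correct: flip bit 7 of r = 000010010011100 to get c = 000010110011100.


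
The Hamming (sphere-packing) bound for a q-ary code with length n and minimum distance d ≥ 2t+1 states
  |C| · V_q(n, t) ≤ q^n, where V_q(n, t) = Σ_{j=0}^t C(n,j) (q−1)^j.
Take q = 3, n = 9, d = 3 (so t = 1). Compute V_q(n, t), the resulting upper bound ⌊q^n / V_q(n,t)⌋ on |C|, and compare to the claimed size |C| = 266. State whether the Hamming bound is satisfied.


V_q(n, t) = 19, q^n = 19683, Hamming bound = 1035, |C| = 266 ≤ bound (satisfied).

Step 1: Compute V_q(n, t) = Σ_{j=0}^1 C(n, j) (q−1)^j.
  j = 0: C(9,0)·(2)^0 = 1·1 = 1.
  j = 1: C(9,1)·(2)^1 = 9·2 = 18.
  V_q(n, t) = 1 + 18 = 19.
Step 2: q^n = 3^9 = 19683.
Step 3: Hamming bound ⌊q^n / V_q(n,t)⌋ = ⌊19683/19⌋ = 1035.
Step 4: Compare |C| = 266 to 1035: satisfied.
The claimed |C| lies below the Hamming bound.


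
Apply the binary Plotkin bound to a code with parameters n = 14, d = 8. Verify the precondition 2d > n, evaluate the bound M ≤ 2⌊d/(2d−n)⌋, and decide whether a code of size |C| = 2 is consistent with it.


Plotkin bound M ≤ 8; given |C| = 2 ≤ bound (satisfied).

Check applicability: 2d = 16, n = 14.
2d − n = 2 > 0, so Plotkin applies.
Compute d/(2d−n) = 8/2 ≈ 4.0000.
⌊d/(2d−n)⌋ = 4.
Plotkin bound: M ≤ 2·4 = 8.
Given |C| = 2, check: satisfied.
This |C| is below the Plotkin bound.


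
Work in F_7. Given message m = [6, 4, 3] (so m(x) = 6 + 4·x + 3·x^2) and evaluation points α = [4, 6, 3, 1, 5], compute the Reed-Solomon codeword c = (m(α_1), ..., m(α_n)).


c = [0, 5, 3, 6, 3]

Message polynomial: m(x) = 6 + 4·x + 3·x^2 (mod 7).
For each evaluation point α_i, compute m(α_i) mod 7:
  α_1 = 4: Horner steps 3 → 2 → 0, so m(4) = 0.
  α_2 = 6: Horner steps 3 → 1 → 5, so m(6) = 5.
  α_3 = 3: Horner steps 3 → 6 → 3, so m(3) = 3.
  α_4 = 1: Horner steps 3 → 0 → 6, so m(1) = 6.
  α_5 = 5: Horner steps 3 → 5 → 3, so m(5) = 3.
Codeword c = [0, 5, 3, 6, 3] ∈ F_7^5.


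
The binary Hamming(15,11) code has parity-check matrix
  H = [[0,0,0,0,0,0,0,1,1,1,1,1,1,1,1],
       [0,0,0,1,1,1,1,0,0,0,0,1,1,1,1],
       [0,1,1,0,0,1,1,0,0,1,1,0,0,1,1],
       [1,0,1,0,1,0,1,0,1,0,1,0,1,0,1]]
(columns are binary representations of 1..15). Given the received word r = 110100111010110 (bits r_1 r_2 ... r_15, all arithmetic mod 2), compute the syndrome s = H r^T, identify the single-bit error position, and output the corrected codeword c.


s = (1, 0, 0, 1)^T, error position = 9, corrected codeword c = 110100110010110

Compute s = H r^T mod 2 one row at a time:
  s_1 = 1 + 1 + 0 + 1 + 0 + 1 + 1 + 0 = 5 ≡ 1 (mod 2).
  s_2 = 1 + 0 + 0 + 1 + 0 + 1 + 1 + 0 = 4 ≡ 0 (mod 2).
  s_3 = 1 + 0 + 0 + 1 + 0 + 1 + 1 + 0 = 4 ≡ 0 (mod 2).
  s_4 = 1 + 0 + 0 + 1 + 1 + 1 + 1 + 0 = 5 ≡ 1 (mod 2).
s = (1, 0, 0, 1)^T — this equals column 9 of H (binary 1001), so error is at position 9.
Correct: flip bit 9 of r = 110100111010110 to get c = 110100110010110.


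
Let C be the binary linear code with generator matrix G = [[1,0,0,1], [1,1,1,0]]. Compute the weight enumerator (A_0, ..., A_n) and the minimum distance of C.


Weight distribution: A_0 = 1, A_2 = 1, A_3 = 2. Minimum distance d = 2.

Enumerate all 2^2 = 4 messages m ∈ F_2^2.
For each, compute codeword c = mG in F_2^4, then tally its weight.
  m = 00 → c = 0000, weight = 0.
  m = 10 → c = 1001, weight = 2.
  m = 01 → c = 1110, weight = 3.
  m = 11 → c = 0111, weight = 3.
Tally weights:
  weight 0: 1 codewords.
  weight 2: 1 codewords.
  weight 3: 2 codewords.
Minimum distance d = smallest w > 0 with A_w > 0 = 2.
Sanity: Σ A_w = 4 = 2^2 = 4 ✓.


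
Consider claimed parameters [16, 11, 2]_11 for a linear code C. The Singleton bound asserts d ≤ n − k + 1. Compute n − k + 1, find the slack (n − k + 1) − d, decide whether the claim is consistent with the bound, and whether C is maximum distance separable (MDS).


Singleton RHS = n − k + 1 = 6, slack = 4, bound satisfied, not MDS.

Singleton bound: d ≤ n − k + 1.
Here n = 16, k = 11, so n − k + 1 = 6.
Given d = 2, check d ≤ 6: YES.
Slack = (n − k + 1) − d = 4.
The code is NOT MDS (slack = 4 > 0).
Description: the claimed parameters are [16, 11, 2]_11; such a code would be non-MDS.


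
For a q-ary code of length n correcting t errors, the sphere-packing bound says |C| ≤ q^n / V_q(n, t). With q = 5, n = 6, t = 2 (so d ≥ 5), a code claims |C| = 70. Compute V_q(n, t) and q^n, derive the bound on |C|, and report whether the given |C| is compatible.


V_q(n, t) = 265, q^n = 15625, Hamming bound = 58, |C| = 70 > bound (violated).

Step 1: Compute V_q(n, t) = Σ_{j=0}^2 C(n, j) (q−1)^j.
  j = 0: C(6,0)·(4)^0 = 1·1 = 1.
  j = 1: C(6,1)·(4)^1 = 6·4 = 24.
  j = 2: C(6,2)·(4)^2 = 15·16 = 240.
  V_q(n, t) = 1 + 24 + 240 = 265.
Step 2: q^n = 5^6 = 15625.
Step 3: Hamming bound ⌊q^n / V_q(n,t)⌋ = ⌊15625/265⌋ = 58.
Step 4: Compare |C| = 70 to 58: violated.
The claimed |C| lies above the Hamming bound, so no 5-ary code of length 6 with d ≥ 5 can have 70 codewords.


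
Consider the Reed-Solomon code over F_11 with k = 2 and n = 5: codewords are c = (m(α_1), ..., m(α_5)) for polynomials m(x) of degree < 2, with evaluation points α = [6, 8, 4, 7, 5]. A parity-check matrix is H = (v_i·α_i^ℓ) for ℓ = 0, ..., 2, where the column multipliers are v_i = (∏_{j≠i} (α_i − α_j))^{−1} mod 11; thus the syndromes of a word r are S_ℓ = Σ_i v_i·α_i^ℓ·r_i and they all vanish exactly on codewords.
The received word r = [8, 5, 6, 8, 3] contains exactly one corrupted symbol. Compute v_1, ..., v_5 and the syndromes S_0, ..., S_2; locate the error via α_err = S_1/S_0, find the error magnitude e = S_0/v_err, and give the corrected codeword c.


S = (2, 1, 6), error at position 1, error magnitude e = 8, c = [0, 5, 6, 8, 3].

Step 1: column multipliers v_i = (∏_{j≠i}(α_i − α_j))^{−1} mod 11.
  i = 1 (α = 6): (6−8)(6−4)(6−7)(6−5) = (−2)·2·(−1)·1 = 4 ≡ 4, so v_1 = 4^{−1} = 3 (mod 11).
  i = 2 (α = 8): (8−6)(8−4)(8−7)(8−5) = 2·4·1·3 = 24 ≡ 2, so v_2 = 2^{−1} = 6 (mod 11).
  i = 3 (α = 4): (4−6)(4−8)(4−7)(4−5) = (−2)·(−4)·(−3)·(−1) = 24 ≡ 2, so v_3 = 2^{−1} = 6 (mod 11).
  i = 4 (α = 7): (7−6)(7−8)(7−4)(7−5) = 1·(−1)·3·2 = −6 ≡ 5, so v_4 = 5^{−1} = 9 (mod 11).
  i = 5 (α = 5): (5−6)(5−8)(5−4)(5−7) = (−1)·(−3)·1·(−2) = −6 ≡ 5, so v_5 = 5^{−1} = 9 (mod 11).
  v = [3, 6, 6, 9, 9].
Step 2: syndromes of r = [8, 5, 6, 8, 3] (all sums mod 11).
  S_0 = Σ v_i r_i = 3·8 + 6·5 + 6·6 + 9·8 + 9·3 = 189 ≡ 2.
  S_1 = Σ v_i α_i r_i = 3·6·8 + 6·8·5 + 6·4·6 + 9·7·8 + 9·5·3 = 1167 ≡ 1.
  α_i^2 mod 11 = [3, 9, 5, 5, 3].
  S_2 = Σ v_i α_i^2 r_i = 3·3·8 + 6·9·5 + 6·5·6 + 9·5·8 + 9·3·3 = 963 ≡ 6.
  S = (2, 1, 6) ≠ 0, so r is not a codeword (an error is present).
Step 3: locate the error. For a single error e at position i, S_ℓ = v_i·e·α_i^ℓ, so α_err = S_1/S_0.
  S_0^{−1} = 2^{−1} = 6 (mod 11), so α_err = 1·6 = 6 ≡ 6 = α_1. Error position i = 1.
  Consistency check: S_2/S_1 = 6·1 = 6 ≡ 6 = α_err ✓ (single-error assumption holds).
Step 4: error magnitude e = S_0/v_1 = S_0·∏_{j≠1}(α_1 − α_j) = 2·4 = 8 ≡ 8 (mod 11).
Step 5: correct position 1: c_1 = r_1 − e = 8 − 8 ≡ 0 (mod 11). Hence c = [0, 5, 6, 8, 3].
  Check: interpolating c through the α_i gives m(x) = 7 + 8·x (degree < 2) with m(α_i) = c_i for every i, so c is indeed a codeword.


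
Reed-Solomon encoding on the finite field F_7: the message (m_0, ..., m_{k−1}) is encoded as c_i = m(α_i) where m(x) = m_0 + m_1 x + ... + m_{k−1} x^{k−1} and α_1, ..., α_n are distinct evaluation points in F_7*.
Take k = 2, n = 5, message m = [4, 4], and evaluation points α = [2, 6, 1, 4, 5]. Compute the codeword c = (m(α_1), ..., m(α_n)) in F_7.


c = [5, 0, 1, 6, 3]

Message polynomial: m(x) = 4 + 4·x (mod 7).
For each evaluation point α_i, compute m(α_i) mod 7:
  α_1 = 2: Horner steps 4 → 5, so m(2) = 5.
  α_2 = 6: Horner steps 4 → 0, so m(6) = 0.
  α_3 = 1: Horner steps 4 → 1, so m(1) = 1.
  α_4 = 4: Horner steps 4 → 6, so m(4) = 6.
  α_5 = 5: Horner steps 4 → 3, so m(5) = 3.
Codeword c = [5, 0, 1, 6, 3] ∈ F_7^5.


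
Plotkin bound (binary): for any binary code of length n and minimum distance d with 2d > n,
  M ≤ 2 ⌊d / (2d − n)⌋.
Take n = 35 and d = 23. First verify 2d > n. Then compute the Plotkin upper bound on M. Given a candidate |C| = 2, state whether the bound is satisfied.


Plotkin bound M ≤ 4; given |C| = 2 ≤ bound (satisfied).

Check applicability: 2d = 46, n = 35.
2d − n = 11 > 0, so Plotkin applies.
Compute d/(2d−n) = 23/11 ≈ 2.0909.
⌊d/(2d−n)⌋ = 2.
Plotkin bound: M ≤ 2·2 = 4.
Given |C| = 2, check: satisfied.
This |C| is below the Plotkin bound.


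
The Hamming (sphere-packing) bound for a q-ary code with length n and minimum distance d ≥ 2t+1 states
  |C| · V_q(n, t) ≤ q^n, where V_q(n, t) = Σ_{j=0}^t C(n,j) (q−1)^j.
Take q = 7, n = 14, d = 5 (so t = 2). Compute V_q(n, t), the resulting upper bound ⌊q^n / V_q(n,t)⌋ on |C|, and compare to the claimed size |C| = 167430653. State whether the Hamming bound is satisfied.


V_q(n, t) = 3361, q^n = 678223072849, Hamming bound = 201792047, |C| = 167430653 ≤ bound (satisfied).

Step 1: Compute V_q(n, t) = Σ_{j=0}^2 C(n, j) (q−1)^j.
  j = 0: C(14,0)·(6)^0 = 1·1 = 1.
  j = 1: C(14,1)·(6)^1 = 14·6 = 84.
  j = 2: C(14,2)·(6)^2 = 91·36 = 3276.
  V_q(n, t) = 1 + 84 + 3276 = 3361.
Step 2: q^n = 7^14 = 678223072849.
Step 3: Hamming bound ⌊q^n / V_q(n,t)⌋ = ⌊678223072849/3361⌋ = 201792047.
Step 4: Compare |C| = 167430653 to 201792047: satisfied.
The claimed |C| lies below the Hamming bound.


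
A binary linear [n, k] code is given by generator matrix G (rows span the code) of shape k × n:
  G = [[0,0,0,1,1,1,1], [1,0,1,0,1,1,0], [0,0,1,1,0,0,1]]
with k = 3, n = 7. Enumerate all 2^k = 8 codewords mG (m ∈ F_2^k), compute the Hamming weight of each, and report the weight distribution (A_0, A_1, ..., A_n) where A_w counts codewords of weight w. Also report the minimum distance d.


Weight distribution: A_0 = 1, A_1 = 1, A_3 = 2, A_4 = 3, A_5 = 1. Minimum distance d = 1.

Enumerate all 2^3 = 8 messages m ∈ F_2^3.
For each, compute codeword c = mG in F_2^7, then tally its weight.
  m = 000 → c = 0000000, weight = 0.
  m = 100 → c = 0001111, weight = 4.
  m = 010 → c = 1010110, weight = 4.
  m = 110 → c = 1011001, weight = 4.
  m = 001 → c = 0011001, weight = 3.
  m = 101 → c = 0010110, weight = 3.
  m = 011 → c = 1001111, weight = 5.
  m = 111 → c = 1000000, weight = 1.
Tally weights:
  weight 0: 1 codewords.
  weight 1: 1 codewords.
  weight 3: 2 codewords.
  weight 4: 3 codewords.
  weight 5: 1 codewords.
Minimum distance d = smallest w > 0 with A_w > 0 = 1.
Sanity: Σ A_w = 8 = 2^3 = 8 ✓.


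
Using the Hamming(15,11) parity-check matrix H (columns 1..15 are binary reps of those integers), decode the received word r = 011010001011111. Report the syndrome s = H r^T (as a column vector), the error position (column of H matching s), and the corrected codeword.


s = (0, 1, 1, 0)^T, error position = 6, corrected codeword c = 011011001011111

Compute s = H r^T mod 2 one row at a time:
  s_1 = 0 + 1 + 0 + 1 + 1 + 1 + 1 + 1 = 6 ≡ 0 (mod 2).
  s_2 = 0 + 1 + 0 + 0 + 1 + 1 + 1 + 1 = 5 ≡ 1 (mod 2).
  s_3 = 1 + 1 + 0 + 0 + 0 + 1 + 1 + 1 = 5 ≡ 1 (mod 2).
  s_4 = 0 + 1 + 1 + 0 + 1 + 1 + 1 + 1 = 6 ≡ 0 (mod 2).
s = (0, 1, 1, 0)^T — this equals column 6 of H (binary 0110), so error is at position 6.
Correct: flip bit 6 of r = 011010001011111 to get c = 011011001011111.


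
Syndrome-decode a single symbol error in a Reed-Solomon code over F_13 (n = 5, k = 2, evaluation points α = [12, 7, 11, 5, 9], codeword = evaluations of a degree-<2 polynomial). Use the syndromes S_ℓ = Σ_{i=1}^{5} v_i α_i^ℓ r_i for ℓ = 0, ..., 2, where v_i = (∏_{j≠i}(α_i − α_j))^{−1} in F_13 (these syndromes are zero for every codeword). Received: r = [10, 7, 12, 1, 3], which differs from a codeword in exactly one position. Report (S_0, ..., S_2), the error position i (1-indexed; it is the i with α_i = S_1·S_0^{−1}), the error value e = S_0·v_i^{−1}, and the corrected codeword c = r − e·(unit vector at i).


S = (5, 12, 8), error at position 4, error magnitude e = 3, c = [10, 7, 12, 11, 3].

Step 1: column multipliers v_i = (∏_{j≠i}(α_i − α_j))^{−1} mod 13.
  i = 1 (α = 12): (12−7)(12−11)(12−5)(12−9) = 5·1·7·3 = 105 ≡ 1, so v_1 = 1^{−1} = 1 (mod 13).
  i = 2 (α = 7): (7−12)(7−11)(7−5)(7−9) = (−5)·(−4)·2·(−2) = −80 ≡ 11, so v_2 = 11^{−1} = 6 (mod 13).
  i = 3 (α = 11): (11−12)(11−7)(11−5)(11−9) = (−1)·4·6·2 = −48 ≡ 4, so v_3 = 4^{−1} = 10 (mod 13).
  i = 4 (α = 5): (5−12)(5−7)(5−11)(5−9) = (−7)·(−2)·(−6)·(−4) = 336 ≡ 11, so v_4 = 11^{−1} = 6 (mod 13).
  i = 5 (α = 9): (9−12)(9−7)(9−11)(9−5) = (−3)·2·(−2)·4 = 48 ≡ 9, so v_5 = 9^{−1} = 3 (mod 13).
  v = [1, 6, 10, 6, 3].
Step 2: syndromes of r = [10, 7, 12, 1, 3] (all sums mod 13).
  S_0 = Σ v_i r_i = 1·10 + 6·7 + 10·12 + 6·1 + 3·3 = 187 ≡ 5.
  S_1 = Σ v_i α_i r_i = 1·12·10 + 6·7·7 + 10·11·12 + 6·5·1 + 3·9·3 = 1845 ≡ 12.
  α_i^2 mod 13 = [1, 10, 4, 12, 3].
  S_2 = Σ v_i α_i^2 r_i = 1·1·10 + 6·10·7 + 10·4·12 + 6·12·1 + 3·3·3 = 1009 ≡ 8.
  S = (5, 12, 8) ≠ 0, so r is not a codeword (an error is present).
Step 3: locate the error. For a single error e at position i, S_ℓ = v_i·e·α_i^ℓ, so α_err = S_1/S_0.
  S_0^{−1} = 5^{−1} = 8 (mod 13), so α_err = 12·8 = 96 ≡ 5 = α_4. Error position i = 4.
  Consistency check: S_2/S_1 = 8·12 = 96 ≡ 5 = α_err ✓ (single-error assumption holds).
Step 4: error magnitude e = S_0/v_4 = S_0·∏_{j≠4}(α_4 − α_j) = 5·11 = 55 ≡ 3 (mod 13).
Step 5: correct position 4: c_4 = r_4 − e = 1 − 3 ≡ 11 (mod 13). Hence c = [10, 7, 12, 11, 3].
  Check: interpolating c through the α_i gives m(x) = 8 + 11·x (degree < 2) with m(α_i) = c_i for every i, so c is indeed a codeword.


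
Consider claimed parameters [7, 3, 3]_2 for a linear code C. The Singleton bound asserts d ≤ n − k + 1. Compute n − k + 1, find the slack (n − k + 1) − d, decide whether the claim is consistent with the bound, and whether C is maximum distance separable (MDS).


Singleton RHS = n − k + 1 = 5, slack = 2, bound satisfied, not MDS.

Singleton bound: d ≤ n − k + 1.
Here n = 7, k = 3, so n − k + 1 = 5.
Given d = 3, check d ≤ 5: YES.
Slack = (n − k + 1) − d = 2.
The code is NOT MDS (slack = 2 > 0).
Description: the claimed parameters are [7, 3, 3]_2; such a code would be non-MDS.


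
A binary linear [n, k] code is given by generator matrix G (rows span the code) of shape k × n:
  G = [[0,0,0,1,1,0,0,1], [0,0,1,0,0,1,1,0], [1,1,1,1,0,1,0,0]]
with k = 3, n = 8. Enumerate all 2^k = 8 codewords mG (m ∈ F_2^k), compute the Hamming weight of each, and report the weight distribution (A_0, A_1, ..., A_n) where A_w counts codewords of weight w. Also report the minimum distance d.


Weight distribution: A_0 = 1, A_3 = 2, A_4 = 1, A_5 = 2, A_6 = 2. Minimum distance d = 3.

Enumerate all 2^3 = 8 messages m ∈ F_2^3.
For each, compute codeword c = mG in F_2^8, then tally its weight.
  m = 000 → c = 00000000, weight = 0.
  m = 100 → c = 00011001, weight = 3.
  m = 010 → c = 00100110, weight = 3.
  m = 110 → c = 00111111, weight = 6.
  m = 001 → c = 11110100, weight = 5.
  m = 101 → c = 11101101, weight = 6.
  m = 011 → c = 11010010, weight = 4.
  m = 111 → c = 11001011, weight = 5.
Tally weights:
  weight 0: 1 codewords.
  weight 3: 2 codewords.
  weight 4: 1 codewords.
  weight 5: 2 codewords.
  weight 6: 2 codewords.
Minimum distance d = smallest w > 0 with A_w > 0 = 3.
Sanity: Σ A_w = 8 = 2^3 = 8 ✓.


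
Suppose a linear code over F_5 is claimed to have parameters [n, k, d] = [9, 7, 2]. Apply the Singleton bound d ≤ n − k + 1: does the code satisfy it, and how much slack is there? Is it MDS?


Singleton RHS = n − k + 1 = 3, slack = 1, bound satisfied, not MDS.

Singleton bound: d ≤ n − k + 1.
Here n = 9, k = 7, so n − k + 1 = 3.
Given d = 2, check d ≤ 3: YES.
Slack = (n − k + 1) − d = 1.
The code is NOT MDS (slack = 1 > 0).
Description: the claimed parameters are [9, 7, 2]_5; such a code would be non-MDS.


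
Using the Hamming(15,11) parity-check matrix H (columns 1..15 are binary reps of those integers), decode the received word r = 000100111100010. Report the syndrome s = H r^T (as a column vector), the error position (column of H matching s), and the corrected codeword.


s = (0, 1, 1, 0)^T, error position = 6, corrected codeword c = 000101111100010

Compute s = H r^T mod 2 one row at a time:
  s_1 = 1 + 1 + 1 + 0 + 0 + 0 + 1 + 0 = 4 ≡ 0 (mod 2).
  s_2 = 1 + 0 + 0 + 1 + 0 + 0 + 1 + 0 = 3 ≡ 1 (mod 2).
  s_3 = 0 + 0 + 0 + 1 + 1 + 0 + 1 + 0 = 3 ≡ 1 (mod 2).
  s_4 = 0 + 0 + 0 + 1 + 1 + 0 + 0 + 0 = 2 ≡ 0 (mod 2).
s = (0, 1, 1, 0)^T — this equals column 6 of H (binary 0110), so error is at position 6.
Correct: flip bit 6 of r = 000100111100010 to get c = 000101111100010.


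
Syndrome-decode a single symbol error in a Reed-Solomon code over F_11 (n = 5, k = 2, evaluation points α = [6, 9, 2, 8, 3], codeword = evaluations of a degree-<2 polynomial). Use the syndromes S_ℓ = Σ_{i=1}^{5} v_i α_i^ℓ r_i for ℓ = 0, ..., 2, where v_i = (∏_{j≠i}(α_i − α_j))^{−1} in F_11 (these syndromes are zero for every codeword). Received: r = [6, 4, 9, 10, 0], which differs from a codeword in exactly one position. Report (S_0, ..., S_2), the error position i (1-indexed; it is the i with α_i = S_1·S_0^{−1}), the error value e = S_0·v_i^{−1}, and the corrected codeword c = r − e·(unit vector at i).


S = (5, 1, 9), error at position 2, error magnitude e = 3, c = [6, 1, 9, 10, 0].

Step 1: column multipliers v_i = (∏_{j≠i}(α_i − α_j))^{−1} mod 11.
  i = 1 (α = 6): (6−9)(6−2)(6−8)(6−3) = (−3)·4·(−2)·3 = 72 ≡ 6, so v_1 = 6^{−1} = 2 (mod 11).
  i = 2 (α = 9): (9−6)(9−2)(9−8)(9−3) = 3·7·1·6 = 126 ≡ 5, so v_2 = 5^{−1} = 9 (mod 11).
  i = 3 (α = 2): (2−6)(2−9)(2−8)(2−3) = (−4)·(−7)·(−6)·(−1) = 168 ≡ 3, so v_3 = 3^{−1} = 4 (mod 11).
  i = 4 (α = 8): (8−6)(8−9)(8−2)(8−3) = 2·(−1)·6·5 = −60 ≡ 6, so v_4 = 6^{−1} = 2 (mod 11).
  i = 5 (α = 3): (3−6)(3−9)(3−2)(3−8) = (−3)·(−6)·1·(−5) = −90 ≡ 9, so v_5 = 9^{−1} = 5 (mod 11).
  v = [2, 9, 4, 2, 5].
Step 2: syndromes of r = [6, 4, 9, 10, 0] (all sums mod 11).
  S_0 = Σ v_i r_i = 2·6 + 9·4 + 4·9 + 2·10 + 5·0 = 104 ≡ 5.
  S_1 = Σ v_i α_i r_i = 2·6·6 + 9·9·4 + 4·2·9 + 2·8·10 + 5·3·0 = 628 ≡ 1.
  α_i^2 mod 11 = [3, 4, 4, 9, 9].
  S_2 = Σ v_i α_i^2 r_i = 2·3·6 + 9·4·4 + 4·4·9 + 2·9·10 + 5·9·0 = 504 ≡ 9.
  S = (5, 1, 9) ≠ 0, so r is not a codeword (an error is present).
Step 3: locate the error. For a single error e at position i, S_ℓ = v_i·e·α_i^ℓ, so α_err = S_1/S_0.
  S_0^{−1} = 5^{−1} = 9 (mod 11), so α_err = 1·9 = 9 ≡ 9 = α_2. Error position i = 2.
  Consistency check: S_2/S_1 = 9·1 = 9 ≡ 9 = α_err ✓ (single-error assumption holds).
Step 4: error magnitude e = S_0/v_2 = S_0·∏_{j≠2}(α_2 − α_j) = 5·5 = 25 ≡ 3 (mod 11).
Step 5: correct position 2: c_2 = r_2 − e = 4 − 3 ≡ 1 (mod 11). Hence c = [6, 1, 9, 10, 0].
  Check: interpolating c through the α_i gives m(x) = 5 + 2·x (degree < 2) with m(α_i) = c_i for every i, so c is indeed a codeword.


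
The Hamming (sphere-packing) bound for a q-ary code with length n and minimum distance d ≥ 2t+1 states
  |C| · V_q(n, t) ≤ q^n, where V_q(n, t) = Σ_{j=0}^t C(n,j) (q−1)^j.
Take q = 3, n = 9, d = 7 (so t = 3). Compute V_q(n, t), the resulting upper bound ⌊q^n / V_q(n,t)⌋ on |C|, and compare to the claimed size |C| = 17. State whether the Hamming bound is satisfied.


V_q(n, t) = 835, q^n = 19683, Hamming bound = 23, |C| = 17 ≤ bound (satisfied).

Step 1: Compute V_q(n, t) = Σ_{j=0}^3 C(n, j) (q−1)^j.
  j = 0: C(9,0)·(2)^0 = 1·1 = 1.
  j = 1: C(9,1)·(2)^1 = 9·2 = 18.
  j = 2: C(9,2)·(2)^2 = 36·4 = 144.
  j = 3: C(9,3)·(2)^3 = 84·8 = 672.
  V_q(n, t) = 1 + 18 + 144 + 672 = 835.
Step 2: q^n = 3^9 = 19683.
Step 3: Hamming bound ⌊q^n / V_q(n,t)⌋ = ⌊19683/835⌋ = 23.
Step 4: Compare |C| = 17 to 23: satisfied.
The claimed |C| lies below the Hamming bound.


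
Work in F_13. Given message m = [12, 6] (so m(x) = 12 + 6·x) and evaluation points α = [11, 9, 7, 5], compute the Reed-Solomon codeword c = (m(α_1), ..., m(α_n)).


c = [0, 1, 2, 3]

Message polynomial: m(x) = 12 + 6·x (mod 13).
For each evaluation point α_i, compute m(α_i) mod 13:
  α_1 = 11: Horner steps 6 → 0, so m(11) = 0.
  α_2 = 9: Horner steps 6 → 1, so m(9) = 1.
  α_3 = 7: Horner steps 6 → 2, so m(7) = 2.
  α_4 = 5: Horner steps 6 → 3, so m(5) = 3.
Codeword c = [0, 1, 2, 3] ∈ F_13^4.


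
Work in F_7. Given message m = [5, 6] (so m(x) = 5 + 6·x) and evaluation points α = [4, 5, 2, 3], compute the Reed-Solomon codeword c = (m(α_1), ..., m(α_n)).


c = [1, 0, 3, 2]

Message polynomial: m(x) = 5 + 6·x (mod 7).
For each evaluation point α_i, compute m(α_i) mod 7:
  α_1 = 4: Horner steps 6 → 1, so m(4) = 1.
  α_2 = 5: Horner steps 6 → 0, so m(5) = 0.
  α_3 = 2: Horner steps 6 → 3, so m(2) = 3.
  α_4 = 3: Horner steps 6 → 2, so m(3) = 2.
Codeword c = [1, 0, 3, 2] ∈ F_7^4.
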